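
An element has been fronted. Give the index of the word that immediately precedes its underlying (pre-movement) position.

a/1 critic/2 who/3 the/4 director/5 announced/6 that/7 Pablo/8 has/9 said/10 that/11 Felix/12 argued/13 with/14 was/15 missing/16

14

The displaced element is "a critic" (word 2).
It is linked across 2 clause boundaries (that → that).
It functions as the object of the preposition "with" of "argued", so the gap sits immediately after word 14 ("with").
Base order: The director announced that Pablo has said that Felix argued with a critic.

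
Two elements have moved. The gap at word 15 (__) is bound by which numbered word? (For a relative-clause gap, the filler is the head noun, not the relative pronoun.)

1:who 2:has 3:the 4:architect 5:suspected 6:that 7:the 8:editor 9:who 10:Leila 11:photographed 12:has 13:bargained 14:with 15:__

1

The marked gap is the object of the preposition "with" of "bargained".
Its filler is the fronted wh-phrase "who", at word 1.
(The other dependency links word 8 to a gap after word 11.)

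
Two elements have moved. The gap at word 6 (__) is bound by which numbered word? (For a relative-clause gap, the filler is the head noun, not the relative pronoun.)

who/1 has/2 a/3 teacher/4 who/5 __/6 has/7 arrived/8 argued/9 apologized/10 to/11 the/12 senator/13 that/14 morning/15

4

The marked gap is inside the relative clause, the subject of "arrived".
Its filler is the head noun "teacher" (via "who"), at word 4.
(The other dependency links word 1 to a gap after word 9.)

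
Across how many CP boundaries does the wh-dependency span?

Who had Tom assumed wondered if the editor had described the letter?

"who" is extracted from the subject of "wondered".
Boundaries crossed, outermost first: [Ø] — 1 in total.

1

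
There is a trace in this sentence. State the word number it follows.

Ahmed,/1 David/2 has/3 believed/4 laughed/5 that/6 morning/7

4

The displaced element is "Ahmed" (word 1).
It is linked across 1 clause boundary (Ø).
It functions as the subject of "laughed", so the gap sits immediately after word 4 ("believed").
Base order: David has believed that Ahmed laughed that morning.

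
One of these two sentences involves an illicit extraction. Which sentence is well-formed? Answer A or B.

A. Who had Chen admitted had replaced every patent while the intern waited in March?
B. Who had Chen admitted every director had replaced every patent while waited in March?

In B, the wh-phrase is extracted from inside an adjunct island (introduced by "while"), which blocks movement.
In A, the extraction path crosses only that-complement boundaries, which are transparent.
So A is grammatical.

A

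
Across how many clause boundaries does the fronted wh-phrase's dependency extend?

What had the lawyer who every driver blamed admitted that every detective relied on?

"what" is extracted from the PP object of "relied".
Boundaries crossed, outermost first: [that] — 1 in total.

1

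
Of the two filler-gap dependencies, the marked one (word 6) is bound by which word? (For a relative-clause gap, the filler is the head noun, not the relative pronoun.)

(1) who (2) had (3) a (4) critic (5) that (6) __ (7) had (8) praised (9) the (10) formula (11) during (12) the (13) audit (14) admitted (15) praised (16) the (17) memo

The marked gap is inside the relative clause, the subject of "praised".
Its filler is the head noun "critic" (via "that"), at word 4.
(The other dependency links word 1 to a gap after word 14.)

4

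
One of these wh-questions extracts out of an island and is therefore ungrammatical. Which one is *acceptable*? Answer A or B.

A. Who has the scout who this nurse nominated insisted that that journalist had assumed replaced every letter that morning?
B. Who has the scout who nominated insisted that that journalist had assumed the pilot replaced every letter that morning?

A

In B, the wh-phrase is extracted from inside a complex-NP island (relative clause) (introduced by "who"), which blocks movement.
In A, the extraction path crosses only that-complement boundaries, which are transparent.
So A is grammatical.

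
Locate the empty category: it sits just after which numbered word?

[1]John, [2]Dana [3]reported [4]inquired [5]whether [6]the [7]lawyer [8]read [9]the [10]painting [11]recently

The displaced element is "John" (word 1).
It is linked across 1 clause boundary (Ø).
It functions as the subject of "inquired", so the gap sits immediately after word 3 ("reported").
Base order: Dana reported that John inquired whether the lawyer read the painting recently.

3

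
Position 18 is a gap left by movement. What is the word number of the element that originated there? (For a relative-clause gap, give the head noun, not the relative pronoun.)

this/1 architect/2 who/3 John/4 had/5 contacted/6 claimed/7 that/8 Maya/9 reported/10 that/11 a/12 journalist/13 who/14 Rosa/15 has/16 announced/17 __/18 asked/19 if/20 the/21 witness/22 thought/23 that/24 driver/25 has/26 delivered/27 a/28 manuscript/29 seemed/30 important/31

The gap at 18 is the subject of "asked", inside a relative clause.
The relative pronoun is "who" (word 14); it is bound by the head noun immediately before it.
Its filler is the head noun "journalist", at word 13.

13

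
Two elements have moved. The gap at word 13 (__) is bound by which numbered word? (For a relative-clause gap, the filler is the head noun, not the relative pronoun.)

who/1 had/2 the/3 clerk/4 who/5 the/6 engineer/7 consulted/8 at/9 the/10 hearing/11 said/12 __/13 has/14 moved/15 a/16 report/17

The marked gap is the subject of "moved".
Its filler is the fronted wh-phrase "who", at word 1.
(The other dependency links word 4 to a gap after word 8.)

1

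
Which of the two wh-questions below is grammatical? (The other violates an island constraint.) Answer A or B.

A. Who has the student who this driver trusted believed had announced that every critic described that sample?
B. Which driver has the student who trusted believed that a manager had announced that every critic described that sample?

In B, the wh-phrase is extracted from inside a complex-NP island (relative clause) (introduced by "who"), which blocks movement.
In A, the extraction path crosses only that-complement boundaries, which are transparent.
So A is grammatical.

A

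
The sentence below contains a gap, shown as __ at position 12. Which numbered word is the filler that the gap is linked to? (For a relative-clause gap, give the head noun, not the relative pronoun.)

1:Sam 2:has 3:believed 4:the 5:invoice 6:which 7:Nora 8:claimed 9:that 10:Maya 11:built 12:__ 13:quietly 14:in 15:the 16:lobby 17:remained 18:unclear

5

The gap at 12 is the object of "built", inside a relative clause.
The relative pronoun is "which" (word 6); it is bound by the head noun immediately before it.
Its filler is the head noun "invoice", at word 5.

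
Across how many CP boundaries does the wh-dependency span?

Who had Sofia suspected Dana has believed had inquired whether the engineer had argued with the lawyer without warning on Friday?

2

"who" is extracted from the subject of "inquired".
Boundaries crossed, outermost first: [Ø], [Ø] — 2 in total.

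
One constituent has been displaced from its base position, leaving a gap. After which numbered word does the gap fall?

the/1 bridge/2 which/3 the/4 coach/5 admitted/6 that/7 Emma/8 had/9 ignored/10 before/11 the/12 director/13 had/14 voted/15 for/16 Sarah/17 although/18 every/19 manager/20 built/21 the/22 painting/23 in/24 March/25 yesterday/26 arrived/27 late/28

10

The displaced element is "the bridge" (word 2).
It is linked across 1 clause boundary (that).
It functions as the direct object of "ignored", so the gap sits immediately after word 10 ("ignored").
Base order: The coach admitted that Emma had ignored the bridge before the director had voted for Sarah although every manager built the painting in March yesterday.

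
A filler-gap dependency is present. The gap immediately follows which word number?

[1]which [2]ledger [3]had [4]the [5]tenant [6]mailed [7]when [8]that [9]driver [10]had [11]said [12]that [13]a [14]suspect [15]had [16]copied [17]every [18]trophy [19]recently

6

The displaced element is "which ledger" (word 2).
It functions as the direct object of "mailed", so the gap sits immediately after word 6 ("mailed").
Base order: The tenant had mailed which ledger when that driver had said that a suspect had copied every trophy recently.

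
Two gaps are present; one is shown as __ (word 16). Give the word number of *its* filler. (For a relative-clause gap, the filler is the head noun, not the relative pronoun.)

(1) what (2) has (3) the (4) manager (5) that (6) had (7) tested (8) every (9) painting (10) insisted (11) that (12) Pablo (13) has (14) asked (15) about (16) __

1

The marked gap is the object of the preposition "about" of "asked".
Its filler is the fronted wh-phrase "what", at word 1.
(The other dependency links word 4 to a gap after word 5.)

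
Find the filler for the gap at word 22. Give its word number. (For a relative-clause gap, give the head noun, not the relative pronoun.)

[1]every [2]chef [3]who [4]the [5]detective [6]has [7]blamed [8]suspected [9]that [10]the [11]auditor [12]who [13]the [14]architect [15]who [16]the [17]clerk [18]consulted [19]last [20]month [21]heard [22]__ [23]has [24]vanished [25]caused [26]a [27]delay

11

The gap at 22 is the subject of "vanished", inside a relative clause.
The relative pronoun is "who" (word 12); it is bound by the head noun immediately before it.
Its filler is the head noun "auditor", at word 11.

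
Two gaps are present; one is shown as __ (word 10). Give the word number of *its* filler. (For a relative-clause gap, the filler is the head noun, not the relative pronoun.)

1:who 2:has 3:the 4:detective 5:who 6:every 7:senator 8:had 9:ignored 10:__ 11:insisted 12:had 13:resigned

4

The marked gap is inside the relative clause, the direct object of "ignored".
Its filler is the head noun "detective" (via "who"), at word 4.
(The other dependency links word 1 to a gap after word 11.)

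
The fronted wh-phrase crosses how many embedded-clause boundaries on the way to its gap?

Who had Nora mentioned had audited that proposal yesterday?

1

"who" is extracted from the subject of "audited".
Boundaries crossed, outermost first: [Ø] — 1 in total.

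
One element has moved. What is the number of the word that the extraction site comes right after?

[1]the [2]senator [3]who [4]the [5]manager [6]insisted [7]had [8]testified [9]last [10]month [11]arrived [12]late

6

The displaced element is "the senator" (word 2).
It is linked across 1 clause boundary (Ø).
It functions as the subject of "testified", so the gap sits immediately after word 6 ("insisted").
Base order: The manager insisted the senator had testified last month.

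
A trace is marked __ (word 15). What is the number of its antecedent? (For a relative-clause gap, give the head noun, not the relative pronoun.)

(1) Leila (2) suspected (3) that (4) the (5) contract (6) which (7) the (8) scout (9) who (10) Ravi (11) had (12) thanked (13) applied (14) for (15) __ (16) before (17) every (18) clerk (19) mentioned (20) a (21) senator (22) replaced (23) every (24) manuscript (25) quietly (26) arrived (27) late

The gap at 15 is the prepositional object of "applied", inside a relative clause.
The relative pronoun is "which" (word 6); it is bound by the head noun immediately before it.
Its filler is the head noun "contract", at word 5.

5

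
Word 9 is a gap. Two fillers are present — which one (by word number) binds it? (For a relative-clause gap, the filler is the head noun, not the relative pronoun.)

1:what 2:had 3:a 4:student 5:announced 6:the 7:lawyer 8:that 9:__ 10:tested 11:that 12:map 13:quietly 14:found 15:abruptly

7

The marked gap is inside the relative clause, the subject of "tested".
Its filler is the head noun "lawyer" (via "that"), at word 7.
(The other dependency links word 1 to a gap after word 14.)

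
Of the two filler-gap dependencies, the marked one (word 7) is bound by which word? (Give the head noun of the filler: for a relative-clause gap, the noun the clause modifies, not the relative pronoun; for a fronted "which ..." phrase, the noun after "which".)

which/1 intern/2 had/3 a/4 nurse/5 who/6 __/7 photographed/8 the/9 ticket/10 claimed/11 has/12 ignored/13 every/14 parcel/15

The marked gap is inside the relative clause, the subject of "photographed".
Its filler is the head noun "nurse" (via "who"), at word 5.
(The other dependency links word 2 to a gap after word 11.)

5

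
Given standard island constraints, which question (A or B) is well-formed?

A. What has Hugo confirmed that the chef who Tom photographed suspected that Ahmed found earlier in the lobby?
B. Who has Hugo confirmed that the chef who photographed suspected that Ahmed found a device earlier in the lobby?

A

In B, the wh-phrase is extracted from inside a complex-NP island (relative clause) (introduced by "who"), which blocks movement.
In A, the extraction path crosses only that-complement boundaries, which are transparent.
So A is grammatical.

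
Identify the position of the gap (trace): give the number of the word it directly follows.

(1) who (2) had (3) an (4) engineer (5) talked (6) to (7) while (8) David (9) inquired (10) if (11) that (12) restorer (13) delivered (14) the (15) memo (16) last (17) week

6

The displaced element is "who" (word 1).
It functions as the object of the preposition "to" of "talked", so the gap sits immediately after word 6 ("to").
Base order: An engineer had talked to who while David inquired if that restorer delivered the memo last week.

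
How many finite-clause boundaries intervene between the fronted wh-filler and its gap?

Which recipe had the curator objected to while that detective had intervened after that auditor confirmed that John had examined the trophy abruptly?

"which recipe" originates inside the matrix clause — no clause boundary is crossed.

0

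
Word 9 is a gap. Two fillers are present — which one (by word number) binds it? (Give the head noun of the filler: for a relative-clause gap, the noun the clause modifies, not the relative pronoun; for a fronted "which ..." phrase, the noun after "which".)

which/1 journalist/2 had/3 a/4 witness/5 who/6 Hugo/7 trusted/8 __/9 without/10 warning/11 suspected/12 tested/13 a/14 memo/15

5

The marked gap is inside the relative clause, the direct object of "trusted".
Its filler is the head noun "witness" (via "who"), at word 5.
(The other dependency links word 2 to a gap after word 12.)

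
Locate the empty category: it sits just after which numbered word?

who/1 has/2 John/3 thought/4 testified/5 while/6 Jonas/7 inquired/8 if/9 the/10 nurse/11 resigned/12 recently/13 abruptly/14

The displaced element is "who" (word 1).
It is linked across 1 clause boundary (Ø).
It functions as the subject of "testified", so the gap sits immediately after word 4 ("thought").
Base order: John has thought that who testified while Jonas inquired if the nurse resigned recently abruptly.

4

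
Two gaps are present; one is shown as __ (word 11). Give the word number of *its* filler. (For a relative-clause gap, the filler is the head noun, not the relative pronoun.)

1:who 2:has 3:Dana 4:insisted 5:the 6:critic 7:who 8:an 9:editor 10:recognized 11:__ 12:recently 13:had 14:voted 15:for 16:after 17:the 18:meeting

The marked gap is inside the relative clause, the direct object of "recognized".
Its filler is the head noun "critic" (via "who"), at word 6.
(The other dependency links word 1 to a gap after word 15.)

6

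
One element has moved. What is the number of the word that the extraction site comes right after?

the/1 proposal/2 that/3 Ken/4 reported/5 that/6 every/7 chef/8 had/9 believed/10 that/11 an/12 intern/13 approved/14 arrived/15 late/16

The displaced element is "the proposal" (word 2).
It is linked across 2 clause boundaries (that → that).
It functions as the direct object of "approved", so the gap sits immediately after word 14 ("approved").
Base order: Ken reported that every chef had believed that an intern approved the proposal.

14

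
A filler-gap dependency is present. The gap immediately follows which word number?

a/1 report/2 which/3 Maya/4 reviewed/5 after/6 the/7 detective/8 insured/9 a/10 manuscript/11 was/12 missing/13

5

The displaced element is "a report" (word 2).
It functions as the direct object of "reviewed", so the gap sits immediately after word 5 ("reviewed").
Base order: Maya reviewed a report after the detective insured a manuscript.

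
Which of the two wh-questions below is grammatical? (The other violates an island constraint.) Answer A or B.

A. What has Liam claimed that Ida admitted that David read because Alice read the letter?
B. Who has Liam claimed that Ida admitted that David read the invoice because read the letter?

In B, the wh-phrase is extracted from inside an adjunct island (introduced by "because"), which blocks movement.
In A, the extraction path crosses only that-complement boundaries, which are transparent.
So A is grammatical.

A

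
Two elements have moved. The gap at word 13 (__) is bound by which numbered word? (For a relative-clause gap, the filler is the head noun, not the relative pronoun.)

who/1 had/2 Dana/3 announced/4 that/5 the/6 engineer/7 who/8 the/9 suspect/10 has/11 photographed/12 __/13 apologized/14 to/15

7

The marked gap is inside the relative clause, the direct object of "photographed".
Its filler is the head noun "engineer" (via "who"), at word 7.
(The other dependency links word 1 to a gap after word 15.)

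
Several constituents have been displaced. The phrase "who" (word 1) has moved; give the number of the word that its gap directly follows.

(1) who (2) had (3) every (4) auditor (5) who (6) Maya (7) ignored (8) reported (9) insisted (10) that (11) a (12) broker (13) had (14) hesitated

The displaced element is "who" (word 1).
It is linked across 1 clause boundary (Ø).
It functions as the subject of "insisted", so the gap sits immediately after word 8 ("reported").
Base order: Every auditor who Maya ignored had reported who insisted that a broker had hesitated.

8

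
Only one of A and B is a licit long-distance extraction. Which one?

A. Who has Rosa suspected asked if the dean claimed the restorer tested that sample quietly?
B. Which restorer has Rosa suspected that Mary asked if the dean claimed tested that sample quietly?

In B, the wh-phrase is extracted from inside a wh-island (introduced by "if"), which blocks movement.
In A, the extraction path crosses only that-complement boundaries, which are transparent.
So A is grammatical.

A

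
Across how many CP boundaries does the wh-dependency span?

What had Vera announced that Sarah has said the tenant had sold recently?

2

"what" is extracted from the object of "sold".
Boundaries crossed, outermost first: [that], [Ø] — 2 in total.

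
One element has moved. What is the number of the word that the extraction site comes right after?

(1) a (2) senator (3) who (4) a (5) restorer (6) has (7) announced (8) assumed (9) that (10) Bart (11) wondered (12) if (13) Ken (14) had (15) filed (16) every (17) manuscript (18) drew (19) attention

The displaced element is "a senator" (word 2).
It is linked across 1 clause boundary (Ø).
It functions as the subject of "assumed", so the gap sits immediately after word 7 ("announced").
Base order: A restorer has announced that a senator assumed that Bart wondered if Ken had filed every manuscript.

7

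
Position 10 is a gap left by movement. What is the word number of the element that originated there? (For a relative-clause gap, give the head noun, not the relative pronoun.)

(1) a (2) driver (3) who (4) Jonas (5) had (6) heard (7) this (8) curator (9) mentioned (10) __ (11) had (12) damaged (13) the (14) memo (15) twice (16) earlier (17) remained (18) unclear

2

The gap at 10 is the subject of "damaged", inside a relative clause.
The relative pronoun is "who" (word 3); it is bound by the head noun immediately before it.
Its filler is the head noun "driver", at word 2.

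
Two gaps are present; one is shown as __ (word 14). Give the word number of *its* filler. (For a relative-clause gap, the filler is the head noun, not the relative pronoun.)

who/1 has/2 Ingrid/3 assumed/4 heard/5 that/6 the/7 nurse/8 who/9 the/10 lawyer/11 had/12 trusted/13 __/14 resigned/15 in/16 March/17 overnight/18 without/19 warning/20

8

The marked gap is inside the relative clause, the direct object of "trusted".
Its filler is the head noun "nurse" (via "who"), at word 8.
(The other dependency links word 1 to a gap after word 4.)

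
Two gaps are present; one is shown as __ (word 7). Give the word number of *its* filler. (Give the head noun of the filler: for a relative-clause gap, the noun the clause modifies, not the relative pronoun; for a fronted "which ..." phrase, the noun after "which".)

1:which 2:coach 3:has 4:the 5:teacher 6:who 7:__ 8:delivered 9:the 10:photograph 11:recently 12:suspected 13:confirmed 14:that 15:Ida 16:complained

5

The marked gap is inside the relative clause, the subject of "delivered".
Its filler is the head noun "teacher" (via "who"), at word 5.
(The other dependency links word 2 to a gap after word 12.)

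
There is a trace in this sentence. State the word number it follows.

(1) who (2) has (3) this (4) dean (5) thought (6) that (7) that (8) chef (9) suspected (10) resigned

9

The displaced element is "who" (word 1).
It is linked across 2 clause boundaries (that → Ø).
It functions as the subject of "resigned", so the gap sits immediately after word 9 ("suspected").
Base order: This dean has thought that that chef suspected that who resigned.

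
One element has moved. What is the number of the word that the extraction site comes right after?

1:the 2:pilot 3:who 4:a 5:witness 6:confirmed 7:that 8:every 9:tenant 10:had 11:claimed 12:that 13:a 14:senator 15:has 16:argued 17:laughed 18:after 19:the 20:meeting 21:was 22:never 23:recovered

16

The displaced element is "the pilot" (word 2).
It is linked across 3 clause boundaries (that → that → Ø).
It functions as the subject of "laughed", so the gap sits immediately after word 16 ("argued").
Base order: A witness confirmed that every tenant had claimed that a senator has argued that the pilot laughed after the meeting.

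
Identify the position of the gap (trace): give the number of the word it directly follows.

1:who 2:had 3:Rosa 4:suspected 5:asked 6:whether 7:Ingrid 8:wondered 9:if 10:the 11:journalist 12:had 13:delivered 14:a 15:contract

The displaced element is "who" (word 1).
It is linked across 1 clause boundary (Ø).
It functions as the subject of "asked", so the gap sits immediately after word 4 ("suspected").
Base order: Rosa had suspected who asked whether Ingrid wondered if the journalist had delivered a contract.

4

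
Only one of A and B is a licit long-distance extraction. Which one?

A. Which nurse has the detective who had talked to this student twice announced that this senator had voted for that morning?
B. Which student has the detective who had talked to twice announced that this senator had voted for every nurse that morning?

In B, the wh-phrase is extracted from inside a complex-NP island (relative clause) (introduced by "who"), which blocks movement.
In A, the extraction path crosses only that-complement boundaries, which are transparent.
So A is grammatical.

A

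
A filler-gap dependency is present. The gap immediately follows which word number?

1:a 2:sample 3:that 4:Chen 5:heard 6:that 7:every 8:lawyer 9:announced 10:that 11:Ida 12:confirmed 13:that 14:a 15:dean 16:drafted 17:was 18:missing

The displaced element is "a sample" (word 2).
It is linked across 3 clause boundaries (that → that → that).
It functions as the direct object of "drafted", so the gap sits immediately after word 16 ("drafted").
Base order: Chen heard that every lawyer announced that Ida confirmed that a dean drafted a sample.

16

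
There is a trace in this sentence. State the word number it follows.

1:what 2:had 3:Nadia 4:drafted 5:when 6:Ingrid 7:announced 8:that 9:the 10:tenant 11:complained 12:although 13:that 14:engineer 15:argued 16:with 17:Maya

4

The displaced element is "what" (word 1).
It functions as the direct object of "drafted", so the gap sits immediately after word 4 ("drafted").
Base order: Nadia had drafted what when Ingrid announced that the tenant complained although that engineer argued with Maya.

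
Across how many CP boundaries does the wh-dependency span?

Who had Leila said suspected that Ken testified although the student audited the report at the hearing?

1

"who" is extracted from the subject of "suspected".
Boundaries crossed, outermost first: [Ø] — 1 in total.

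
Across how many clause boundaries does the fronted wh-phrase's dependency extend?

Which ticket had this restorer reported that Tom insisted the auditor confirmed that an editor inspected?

"which ticket" is extracted from the object of "inspected".
Boundaries crossed, outermost first: [that], [Ø], [that] — 3 in total.

3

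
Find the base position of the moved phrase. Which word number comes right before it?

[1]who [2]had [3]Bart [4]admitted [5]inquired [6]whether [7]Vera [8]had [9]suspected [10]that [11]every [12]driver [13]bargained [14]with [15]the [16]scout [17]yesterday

4

The displaced element is "who" (word 1).
It is linked across 1 clause boundary (Ø).
It functions as the subject of "inquired", so the gap sits immediately after word 4 ("admitted").
Base order: Bart had admitted that who inquired whether Vera had suspected that every driver bargained with the scout yesterday.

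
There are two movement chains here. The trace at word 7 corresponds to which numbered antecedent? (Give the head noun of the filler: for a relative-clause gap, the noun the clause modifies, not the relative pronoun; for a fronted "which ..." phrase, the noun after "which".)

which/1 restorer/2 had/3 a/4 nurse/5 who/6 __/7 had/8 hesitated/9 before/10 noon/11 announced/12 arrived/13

5

The marked gap is inside the relative clause, the subject of "hesitated".
Its filler is the head noun "nurse" (via "who"), at word 5.
(The other dependency links word 2 to a gap after word 12.)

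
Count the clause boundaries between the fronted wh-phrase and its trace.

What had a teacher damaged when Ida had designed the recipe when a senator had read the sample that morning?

0

"what" originates inside the matrix clause — no clause boundary is crossed.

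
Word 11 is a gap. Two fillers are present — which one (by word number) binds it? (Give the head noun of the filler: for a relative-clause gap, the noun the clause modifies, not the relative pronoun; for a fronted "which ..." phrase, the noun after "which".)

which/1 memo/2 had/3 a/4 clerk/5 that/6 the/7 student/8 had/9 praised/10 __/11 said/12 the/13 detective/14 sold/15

The marked gap is inside the relative clause, the direct object of "praised".
Its filler is the head noun "clerk" (via "that"), at word 5.
(The other dependency links word 2 to a gap after word 15.)

5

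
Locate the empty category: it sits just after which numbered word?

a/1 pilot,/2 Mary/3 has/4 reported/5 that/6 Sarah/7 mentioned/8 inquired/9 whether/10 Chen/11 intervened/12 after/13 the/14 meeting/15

The displaced element is "a pilot" (word 2).
It is linked across 2 clause boundaries (that → Ø).
It functions as the subject of "inquired", so the gap sits immediately after word 8 ("mentioned").
Base order: Mary has reported that Sarah mentioned a pilot inquired whether Chen intervened after the meeting.

8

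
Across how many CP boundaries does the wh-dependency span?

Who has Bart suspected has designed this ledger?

"who" is extracted from the subject of "designed".
Boundaries crossed, outermost first: [Ø] — 1 in total.

1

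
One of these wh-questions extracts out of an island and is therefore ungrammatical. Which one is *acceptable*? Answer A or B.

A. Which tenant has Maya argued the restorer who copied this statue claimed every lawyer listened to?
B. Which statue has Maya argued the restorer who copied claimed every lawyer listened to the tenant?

In B, the wh-phrase is extracted from inside a complex-NP island (relative clause) (introduced by "who"), which blocks movement.
In A, the extraction path crosses only that-complement boundaries, which are transparent.
So A is grammatical.

A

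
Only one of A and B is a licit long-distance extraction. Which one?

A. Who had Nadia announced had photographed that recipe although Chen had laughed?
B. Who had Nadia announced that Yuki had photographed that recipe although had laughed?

A

In B, the wh-phrase is extracted from inside an adjunct island (introduced by "although"), which blocks movement.
In A, the extraction path crosses only that-complement boundaries, which are transparent.
So A is grammatical.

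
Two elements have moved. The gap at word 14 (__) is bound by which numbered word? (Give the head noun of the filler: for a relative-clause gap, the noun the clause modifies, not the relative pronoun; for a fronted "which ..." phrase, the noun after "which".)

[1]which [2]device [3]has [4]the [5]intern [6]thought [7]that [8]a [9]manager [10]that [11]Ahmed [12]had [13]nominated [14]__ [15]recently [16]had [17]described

The marked gap is inside the relative clause, the direct object of "nominated".
Its filler is the head noun "manager" (via "that"), at word 9.
(The other dependency links word 2 to a gap after word 17.)

9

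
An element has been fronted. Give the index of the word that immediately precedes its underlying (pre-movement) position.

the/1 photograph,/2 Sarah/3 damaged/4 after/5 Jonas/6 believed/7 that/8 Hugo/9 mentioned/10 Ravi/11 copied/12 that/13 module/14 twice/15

The displaced element is "the photograph" (word 2).
It functions as the direct object of "damaged", so the gap sits immediately after word 4 ("damaged").
Base order: Sarah damaged the photograph after Jonas believed that Hugo mentioned Ravi copied that module twice.

4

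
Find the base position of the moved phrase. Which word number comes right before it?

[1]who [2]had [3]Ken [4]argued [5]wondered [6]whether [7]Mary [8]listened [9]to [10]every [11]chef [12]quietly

The displaced element is "who" (word 1).
It is linked across 1 clause boundary (Ø).
It functions as the subject of "wondered", so the gap sits immediately after word 4 ("argued").
Base order: Ken had argued who wondered whether Mary listened to every chef quietly.

4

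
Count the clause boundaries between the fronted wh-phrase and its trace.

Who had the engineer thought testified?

"who" is extracted from the subject of "testified".
Boundaries crossed, outermost first: [Ø] — 1 in total.

1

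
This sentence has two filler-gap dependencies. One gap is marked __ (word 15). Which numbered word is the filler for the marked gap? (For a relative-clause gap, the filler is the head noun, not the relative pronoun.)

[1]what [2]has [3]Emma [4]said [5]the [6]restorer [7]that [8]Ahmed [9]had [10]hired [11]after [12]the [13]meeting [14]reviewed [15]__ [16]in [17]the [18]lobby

The marked gap is the direct object of "reviewed".
Its filler is the fronted wh-phrase "what", at word 1.
(The other dependency links word 6 to a gap after word 10.)

1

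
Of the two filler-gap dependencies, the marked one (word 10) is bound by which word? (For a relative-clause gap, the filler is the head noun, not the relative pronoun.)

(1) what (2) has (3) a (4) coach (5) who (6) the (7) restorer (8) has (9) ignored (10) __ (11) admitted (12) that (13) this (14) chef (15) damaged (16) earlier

4

The marked gap is inside the relative clause, the direct object of "ignored".
Its filler is the head noun "coach" (via "who"), at word 4.
(The other dependency links word 1 to a gap after word 15.)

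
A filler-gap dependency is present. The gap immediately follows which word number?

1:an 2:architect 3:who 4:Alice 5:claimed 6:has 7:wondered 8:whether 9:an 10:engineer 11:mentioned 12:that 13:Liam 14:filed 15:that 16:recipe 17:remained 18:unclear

5

The displaced element is "an architect" (word 2).
It is linked across 1 clause boundary (Ø).
It functions as the subject of "wondered", so the gap sits immediately after word 5 ("claimed").
Base order: Alice claimed that an architect has wondered whether an engineer mentioned that Liam filed that recipe.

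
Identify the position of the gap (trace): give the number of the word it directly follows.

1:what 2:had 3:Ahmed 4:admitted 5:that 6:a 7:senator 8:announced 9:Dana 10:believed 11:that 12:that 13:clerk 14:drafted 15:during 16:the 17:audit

The displaced element is "what" (word 1).
It is linked across 3 clause boundaries (that → Ø → that).
It functions as the direct object of "drafted", so the gap sits immediately after word 14 ("drafted").
Base order: Ahmed had admitted that a senator announced Dana believed that that clerk drafted what during the audit.

14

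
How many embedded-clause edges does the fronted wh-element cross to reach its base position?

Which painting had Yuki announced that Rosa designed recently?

1

"which painting" is extracted from the object of "designed".
Boundaries crossed, outermost first: [that] — 1 in total.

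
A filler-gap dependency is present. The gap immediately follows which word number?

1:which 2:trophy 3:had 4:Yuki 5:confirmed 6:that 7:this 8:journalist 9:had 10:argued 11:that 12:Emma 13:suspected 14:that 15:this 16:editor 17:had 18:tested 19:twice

18

The displaced element is "which trophy" (word 2).
It is linked across 3 clause boundaries (that → that → that).
It functions as the direct object of "tested", so the gap sits immediately after word 18 ("tested").
Base order: Yuki had confirmed that this journalist had argued that Emma suspected that this editor had tested which trophy twice.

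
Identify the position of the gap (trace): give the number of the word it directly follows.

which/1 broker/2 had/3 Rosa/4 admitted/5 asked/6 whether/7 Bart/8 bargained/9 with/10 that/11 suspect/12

5

The displaced element is "which broker" (word 2).
It is linked across 1 clause boundary (Ø).
It functions as the subject of "asked", so the gap sits immediately after word 5 ("admitted").
Base order: Rosa had admitted that which broker asked whether Bart bargained with that suspect.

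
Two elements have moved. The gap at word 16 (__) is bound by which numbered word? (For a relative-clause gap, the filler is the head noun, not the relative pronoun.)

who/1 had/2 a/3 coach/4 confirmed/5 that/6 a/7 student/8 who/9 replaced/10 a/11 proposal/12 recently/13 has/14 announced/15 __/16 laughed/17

The marked gap is the subject of "laughed".
Its filler is the fronted wh-phrase "who", at word 1.
(The other dependency links word 8 to a gap after word 9.)

1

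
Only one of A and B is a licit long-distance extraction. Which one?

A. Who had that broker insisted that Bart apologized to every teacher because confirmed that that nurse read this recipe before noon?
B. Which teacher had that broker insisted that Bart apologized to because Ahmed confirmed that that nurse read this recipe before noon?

In A, the wh-phrase is extracted from inside an adjunct island (introduced by "because"), which blocks movement.
In B, the extraction path crosses only that-complement boundaries, which are transparent.
So B is grammatical.

B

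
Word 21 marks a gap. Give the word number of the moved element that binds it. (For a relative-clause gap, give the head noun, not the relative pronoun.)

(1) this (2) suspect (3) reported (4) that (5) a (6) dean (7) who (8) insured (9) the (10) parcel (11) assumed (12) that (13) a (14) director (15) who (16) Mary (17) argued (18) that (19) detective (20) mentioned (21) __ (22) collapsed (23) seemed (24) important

The gap at 21 is the subject of "collapsed", inside a relative clause.
The relative pronoun is "who" (word 15); it is bound by the head noun immediately before it.
Its filler is the head noun "director", at word 14.

14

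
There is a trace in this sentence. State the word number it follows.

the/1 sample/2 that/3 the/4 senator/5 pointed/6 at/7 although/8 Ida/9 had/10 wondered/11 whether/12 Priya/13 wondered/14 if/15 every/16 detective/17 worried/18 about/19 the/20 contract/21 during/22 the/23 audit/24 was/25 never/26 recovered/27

The displaced element is "the sample" (word 2).
It functions as the object of the preposition "at" of "pointed", so the gap sits immediately after word 7 ("at").
Base order: The senator pointed at the sample although Ida had wondered whether Priya wondered if every detective worried about the contract during the audit.

7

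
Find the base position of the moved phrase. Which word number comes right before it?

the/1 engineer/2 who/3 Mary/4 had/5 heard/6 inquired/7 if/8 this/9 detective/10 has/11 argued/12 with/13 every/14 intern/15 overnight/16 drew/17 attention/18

The displaced element is "the engineer" (word 2).
It is linked across 1 clause boundary (Ø).
It functions as the subject of "inquired", so the gap sits immediately after word 6 ("heard").
Base order: Mary had heard that the engineer inquired if this detective has argued with every intern overnight.

6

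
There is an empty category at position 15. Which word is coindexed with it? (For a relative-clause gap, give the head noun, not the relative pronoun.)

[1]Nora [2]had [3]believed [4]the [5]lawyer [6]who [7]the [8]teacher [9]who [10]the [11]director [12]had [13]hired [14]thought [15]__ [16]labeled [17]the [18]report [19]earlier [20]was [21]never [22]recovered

5

The gap at 15 is the subject of "labeled", inside a relative clause.
The relative pronoun is "who" (word 6); it is bound by the head noun immediately before it.
Its filler is the head noun "lawyer", at word 5.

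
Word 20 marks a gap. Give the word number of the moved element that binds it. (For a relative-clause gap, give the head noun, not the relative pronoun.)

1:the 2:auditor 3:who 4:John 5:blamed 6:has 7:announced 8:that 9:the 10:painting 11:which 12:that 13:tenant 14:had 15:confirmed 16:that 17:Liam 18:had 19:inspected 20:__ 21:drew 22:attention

10

The gap at 20 is the object of "inspected", inside a relative clause.
The relative pronoun is "which" (word 11); it is bound by the head noun immediately before it.
Its filler is the head noun "painting", at word 10.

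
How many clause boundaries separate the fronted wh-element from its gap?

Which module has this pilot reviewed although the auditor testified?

0

"which module" originates inside the matrix clause — no clause boundary is crossed.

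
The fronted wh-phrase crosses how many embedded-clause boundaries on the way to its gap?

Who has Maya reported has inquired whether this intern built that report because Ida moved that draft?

"who" is extracted from the subject of "inquired".
Boundaries crossed, outermost first: [Ø] — 1 in total.

1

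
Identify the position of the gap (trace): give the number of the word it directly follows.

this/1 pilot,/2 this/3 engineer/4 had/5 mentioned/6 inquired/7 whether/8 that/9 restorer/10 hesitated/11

The displaced element is "this pilot" (word 2).
It is linked across 1 clause boundary (Ø).
It functions as the subject of "inquired", so the gap sits immediately after word 6 ("mentioned").
Base order: This engineer had mentioned that this pilot inquired whether that restorer hesitated.

6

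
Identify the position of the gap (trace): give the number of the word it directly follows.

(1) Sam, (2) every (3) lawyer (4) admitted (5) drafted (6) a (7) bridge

The displaced element is "Sam" (word 1).
It is linked across 1 clause boundary (Ø).
It functions as the subject of "drafted", so the gap sits immediately after word 4 ("admitted").
Base order: Every lawyer admitted that Sam drafted a bridge.

4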